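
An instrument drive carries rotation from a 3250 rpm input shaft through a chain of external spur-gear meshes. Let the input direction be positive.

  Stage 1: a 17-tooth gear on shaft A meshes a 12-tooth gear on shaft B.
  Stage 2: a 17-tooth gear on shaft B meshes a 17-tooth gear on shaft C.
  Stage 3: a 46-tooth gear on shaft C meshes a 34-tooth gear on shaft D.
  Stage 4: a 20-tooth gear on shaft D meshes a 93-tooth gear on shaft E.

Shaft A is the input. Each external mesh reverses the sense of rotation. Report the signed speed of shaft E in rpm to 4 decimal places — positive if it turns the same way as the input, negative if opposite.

+1339.6057 rpm (same as input, |ω| = 1339.6057 rpm)

Stage 1 [17T→12T]: ω = 3250.0000×17/12 = 4604.1667 rpm, dir flips to −; running = −4604.1667
Stage 2 [17T→17T]: ω = 4604.1667×17/17 = 4604.1667 rpm, dir flips to +; running = +4604.1667
Stage 3 [46T→34T]: ω = 4604.1667×46/34 = 6229.1667 rpm, dir flips to −; running = −6229.1667
Stage 4 [20T→93T]: ω = 6229.1667×20/93 = 1339.6057 rpm, dir flips to +; running = +1339.6057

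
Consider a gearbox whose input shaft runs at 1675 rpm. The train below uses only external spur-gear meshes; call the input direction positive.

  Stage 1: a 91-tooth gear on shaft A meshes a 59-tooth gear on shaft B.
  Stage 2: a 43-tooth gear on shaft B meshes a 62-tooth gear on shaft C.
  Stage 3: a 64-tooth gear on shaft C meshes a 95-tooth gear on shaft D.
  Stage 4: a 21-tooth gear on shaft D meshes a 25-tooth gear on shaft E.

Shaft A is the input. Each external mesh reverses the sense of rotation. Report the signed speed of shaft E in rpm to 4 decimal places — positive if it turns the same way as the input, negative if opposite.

Stage 1 [91T→59T]: ω = 1675.0000×91/59 = 2583.4746 rpm, dir flips to −; running = −2583.4746
Stage 2 [43T→62T]: ω = 2583.4746×43/62 = 1791.7646 rpm, dir flips to +; running = +1791.7646
Stage 3 [64T→95T]: ω = 1791.7646×64/95 = 1207.0835 rpm, dir flips to −; running = −1207.0835
Stage 4 [21T→25T]: ω = 1207.0835×21/25 = 1013.9502 rpm, dir flips to +; running = +1013.9502

+1013.9502 rpm (same as input, |ω| = 1013.9502 rpm)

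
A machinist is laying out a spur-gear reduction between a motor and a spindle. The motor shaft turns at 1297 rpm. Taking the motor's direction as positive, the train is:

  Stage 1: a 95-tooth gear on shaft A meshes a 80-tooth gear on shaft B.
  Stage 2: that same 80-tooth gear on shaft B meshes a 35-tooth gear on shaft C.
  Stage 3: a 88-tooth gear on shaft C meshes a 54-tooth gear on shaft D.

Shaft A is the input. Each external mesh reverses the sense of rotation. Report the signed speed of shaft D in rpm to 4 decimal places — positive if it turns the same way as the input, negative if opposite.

Stage 1 [95T→80T]: ω = 1297.0000×95/80 = 1540.1875 rpm, dir flips to −; running = −1540.1875
Stage 2 [80T→35T]: ω = 1540.1875×80/35 = 3520.4286 rpm, dir flips to +; running = +3520.4286
Stage 3 [88T→54T]: ω = 3520.4286×88/54 = 5736.9947 rpm, dir flips to −; running = −5736.9947

-5736.9947 rpm (opposite to input, |ω| = 5736.9947 rpm)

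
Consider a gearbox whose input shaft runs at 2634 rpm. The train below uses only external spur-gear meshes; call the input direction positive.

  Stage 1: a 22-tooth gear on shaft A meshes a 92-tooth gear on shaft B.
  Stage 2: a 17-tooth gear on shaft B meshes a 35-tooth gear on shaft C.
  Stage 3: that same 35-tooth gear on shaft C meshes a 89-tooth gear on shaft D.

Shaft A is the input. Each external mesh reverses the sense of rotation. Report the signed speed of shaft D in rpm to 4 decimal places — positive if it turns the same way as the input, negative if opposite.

-120.3122 rpm (opposite to input, |ω| = 120.3122 rpm)

Stage 1 [22T→92T]: ω = 2634.0000×22/92 = 629.8696 rpm, dir flips to −; running = −629.8696
Stage 2 [17T→35T]: ω = 629.8696×17/35 = 305.9366 rpm, dir flips to +; running = +305.9366
Stage 3 [35T→89T]: ω = 305.9366×35/89 = 120.3122 rpm, dir flips to −; running = −120.3122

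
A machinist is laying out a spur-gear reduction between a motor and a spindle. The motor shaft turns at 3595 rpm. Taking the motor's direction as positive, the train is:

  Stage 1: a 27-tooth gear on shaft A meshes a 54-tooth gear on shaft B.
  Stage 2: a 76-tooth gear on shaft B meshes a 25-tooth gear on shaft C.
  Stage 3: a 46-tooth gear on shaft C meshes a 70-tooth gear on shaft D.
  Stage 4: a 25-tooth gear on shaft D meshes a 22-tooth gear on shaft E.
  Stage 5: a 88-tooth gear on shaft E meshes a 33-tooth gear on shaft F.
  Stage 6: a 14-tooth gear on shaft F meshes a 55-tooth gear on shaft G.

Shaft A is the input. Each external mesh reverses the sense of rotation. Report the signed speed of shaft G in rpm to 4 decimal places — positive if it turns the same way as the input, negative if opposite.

+2769.8336 rpm (same as input, |ω| = 2769.8336 rpm)

Stage 1 [27T→54T]: ω = 3595.0000×27/54 = 1797.5000 rpm, dir flips to −; running = −1797.5000
Stage 2 [76T→25T]: ω = 1797.5000×76/25 = 5464.4000 rpm, dir flips to +; running = +5464.4000
Stage 3 [46T→70T]: ω = 5464.4000×46/70 = 3590.8914 rpm, dir flips to −; running = −3590.8914
Stage 4 [25T→22T]: ω = 3590.8914×25/22 = 4080.5584 rpm, dir flips to +; running = +4080.5584
Stage 5 [88T→33T]: ω = 4080.5584×88/33 = 10881.4892 rpm, dir flips to −; running = −10881.4892
Stage 6 [14T→55T]: ω = 10881.4892×14/55 = 2769.8336 rpm, dir flips to +; running = +2769.8336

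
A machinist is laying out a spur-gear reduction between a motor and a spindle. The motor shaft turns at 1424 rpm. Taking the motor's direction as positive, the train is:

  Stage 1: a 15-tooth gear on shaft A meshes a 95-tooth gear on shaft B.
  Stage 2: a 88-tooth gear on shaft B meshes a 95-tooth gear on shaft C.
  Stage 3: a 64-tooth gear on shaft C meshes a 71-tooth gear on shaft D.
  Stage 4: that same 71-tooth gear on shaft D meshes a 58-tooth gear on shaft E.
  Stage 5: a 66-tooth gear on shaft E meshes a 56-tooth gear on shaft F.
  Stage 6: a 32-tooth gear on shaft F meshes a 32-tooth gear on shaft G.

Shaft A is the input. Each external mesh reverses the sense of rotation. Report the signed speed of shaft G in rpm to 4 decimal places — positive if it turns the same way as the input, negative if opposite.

+270.8598 rpm (same as input, |ω| = 270.8598 rpm)

Stage 1 [15T→95T]: ω = 1424.0000×15/95 = 224.8421 rpm, dir flips to −; running = −224.8421
Stage 2 [88T→95T]: ω = 224.8421×88/95 = 208.2748 rpm, dir flips to +; running = +208.2748
Stage 3 [64T→71T]: ω = 208.2748×64/71 = 187.7407 rpm, dir flips to −; running = −187.7407
Stage 4 [71T→58T]: ω = 187.7407×71/58 = 229.8205 rpm, dir flips to +; running = +229.8205
Stage 5 [66T→56T]: ω = 229.8205×66/56 = 270.8598 rpm, dir flips to −; running = −270.8598
Stage 6 [32T→32T]: ω = 270.8598×32/32 = 270.8598 rpm, dir flips to +; running = +270.8598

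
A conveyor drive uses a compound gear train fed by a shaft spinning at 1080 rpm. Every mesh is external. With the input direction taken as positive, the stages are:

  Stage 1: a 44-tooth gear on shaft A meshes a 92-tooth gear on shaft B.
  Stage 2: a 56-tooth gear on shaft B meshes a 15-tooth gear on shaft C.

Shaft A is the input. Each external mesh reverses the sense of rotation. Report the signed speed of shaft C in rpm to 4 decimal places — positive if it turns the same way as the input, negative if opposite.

Stage 1 [44T→92T]: ω = 1080.0000×44/92 = 516.5217 rpm, dir flips to −; running = −516.5217
Stage 2 [56T→15T]: ω = 516.5217×56/15 = 1928.3478 rpm, dir flips to +; running = +1928.3478

+1928.3478 rpm (same as input, |ω| = 1928.3478 rpm)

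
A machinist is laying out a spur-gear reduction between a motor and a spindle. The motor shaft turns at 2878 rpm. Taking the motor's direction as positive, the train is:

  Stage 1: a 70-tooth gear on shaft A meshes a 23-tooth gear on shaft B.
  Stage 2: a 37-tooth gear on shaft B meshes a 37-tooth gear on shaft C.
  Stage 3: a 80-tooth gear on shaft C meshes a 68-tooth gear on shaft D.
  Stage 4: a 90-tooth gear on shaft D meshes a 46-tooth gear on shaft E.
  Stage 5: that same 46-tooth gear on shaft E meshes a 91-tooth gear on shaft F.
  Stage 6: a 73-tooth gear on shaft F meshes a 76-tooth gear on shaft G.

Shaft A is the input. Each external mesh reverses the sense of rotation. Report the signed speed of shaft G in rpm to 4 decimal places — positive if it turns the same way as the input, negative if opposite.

Stage 1 [70T→23T]: ω = 2878.0000×70/23 = 8759.1304 rpm, dir flips to −; running = −8759.1304
Stage 2 [37T→37T]: ω = 8759.1304×37/37 = 8759.1304 rpm, dir flips to +; running = +8759.1304
Stage 3 [80T→68T]: ω = 8759.1304×80/68 = 10304.8593 rpm, dir flips to −; running = −10304.8593
Stage 4 [90T→46T]: ω = 10304.8593×90/46 = 20161.6813 rpm, dir flips to +; running = +20161.6813
Stage 5 [46T→91T]: ω = 20161.6813×46/91 = 10191.6191 rpm, dir flips to −; running = −10191.6191
Stage 6 [73T→76T]: ω = 10191.6191×73/76 = 9789.3184 rpm, dir flips to +; running = +9789.3184

+9789.3184 rpm (same as input, |ω| = 9789.3184 rpm)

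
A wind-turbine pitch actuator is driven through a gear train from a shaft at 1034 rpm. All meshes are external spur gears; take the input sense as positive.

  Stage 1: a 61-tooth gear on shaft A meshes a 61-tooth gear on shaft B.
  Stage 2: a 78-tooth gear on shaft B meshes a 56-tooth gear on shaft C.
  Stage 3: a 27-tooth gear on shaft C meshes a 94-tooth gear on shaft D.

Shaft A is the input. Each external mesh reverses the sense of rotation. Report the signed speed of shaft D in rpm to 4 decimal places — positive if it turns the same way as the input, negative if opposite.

-413.6786 rpm (opposite to input, |ω| = 413.6786 rpm)

Stage 1 [61T→61T]: ω = 1034.0000×61/61 = 1034.0000 rpm, dir flips to −; running = −1034.0000
Stage 2 [78T→56T]: ω = 1034.0000×78/56 = 1440.2143 rpm, dir flips to +; running = +1440.2143
Stage 3 [27T→94T]: ω = 1440.2143×27/94 = 413.6786 rpm, dir flips to −; running = −413.6786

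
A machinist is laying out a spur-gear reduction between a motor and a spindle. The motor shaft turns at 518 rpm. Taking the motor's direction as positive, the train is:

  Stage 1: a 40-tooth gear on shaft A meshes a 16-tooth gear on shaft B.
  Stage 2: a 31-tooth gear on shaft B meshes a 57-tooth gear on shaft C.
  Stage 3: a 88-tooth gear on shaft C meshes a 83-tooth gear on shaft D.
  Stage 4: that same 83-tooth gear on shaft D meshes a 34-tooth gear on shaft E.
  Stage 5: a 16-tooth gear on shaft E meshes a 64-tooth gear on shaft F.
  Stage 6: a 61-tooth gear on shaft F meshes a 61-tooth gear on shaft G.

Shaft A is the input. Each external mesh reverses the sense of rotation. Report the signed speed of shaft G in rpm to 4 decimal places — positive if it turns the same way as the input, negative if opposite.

+455.7224 rpm (same as input, |ω| = 455.7224 rpm)

Stage 1 [40T→16T]: ω = 518.0000×40/16 = 1295.0000 rpm, dir flips to −; running = −1295.0000
Stage 2 [31T→57T]: ω = 1295.0000×31/57 = 704.2982 rpm, dir flips to +; running = +704.2982
Stage 3 [88T→83T]: ω = 704.2982×88/83 = 746.7259 rpm, dir flips to −; running = −746.7259
Stage 4 [83T→34T]: ω = 746.7259×83/34 = 1822.8896 rpm, dir flips to +; running = +1822.8896
Stage 5 [16T→64T]: ω = 1822.8896×16/64 = 455.7224 rpm, dir flips to −; running = −455.7224
Stage 6 [61T→61T]: ω = 455.7224×61/61 = 455.7224 rpm, dir flips to +; running = +455.7224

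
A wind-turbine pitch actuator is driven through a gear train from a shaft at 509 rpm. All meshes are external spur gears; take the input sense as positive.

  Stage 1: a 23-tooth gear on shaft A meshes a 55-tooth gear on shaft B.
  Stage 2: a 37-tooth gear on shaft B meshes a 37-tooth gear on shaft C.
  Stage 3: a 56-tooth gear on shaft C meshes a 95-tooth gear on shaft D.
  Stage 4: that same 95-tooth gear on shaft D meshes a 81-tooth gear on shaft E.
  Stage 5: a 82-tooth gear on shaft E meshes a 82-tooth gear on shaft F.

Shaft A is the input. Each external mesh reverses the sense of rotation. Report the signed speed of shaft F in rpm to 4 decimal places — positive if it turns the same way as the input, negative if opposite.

-147.1587 rpm (opposite to input, |ω| = 147.1587 rpm)

Stage 1 [23T→55T]: ω = 509.0000×23/55 = 212.8545 rpm, dir flips to −; running = −212.8545
Stage 2 [37T→37T]: ω = 212.8545×37/37 = 212.8545 rpm, dir flips to +; running = +212.8545
Stage 3 [56T→95T]: ω = 212.8545×56/95 = 125.4722 rpm, dir flips to −; running = −125.4722
Stage 4 [95T→81T]: ω = 125.4722×95/81 = 147.1587 rpm, dir flips to +; running = +147.1587
Stage 5 [82T→82T]: ω = 147.1587×82/82 = 147.1587 rpm, dir flips to −; running = −147.1587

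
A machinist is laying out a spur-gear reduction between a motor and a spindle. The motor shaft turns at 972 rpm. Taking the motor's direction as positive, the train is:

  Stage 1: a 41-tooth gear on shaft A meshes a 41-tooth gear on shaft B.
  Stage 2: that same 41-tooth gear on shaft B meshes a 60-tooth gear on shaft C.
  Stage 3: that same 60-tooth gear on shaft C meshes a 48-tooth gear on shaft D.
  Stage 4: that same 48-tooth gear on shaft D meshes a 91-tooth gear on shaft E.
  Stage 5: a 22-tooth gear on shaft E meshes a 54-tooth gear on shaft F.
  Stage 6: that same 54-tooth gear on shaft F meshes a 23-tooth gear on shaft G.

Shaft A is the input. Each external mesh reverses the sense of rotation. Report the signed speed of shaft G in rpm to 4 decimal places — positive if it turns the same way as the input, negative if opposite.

+418.8935 rpm (same as input, |ω| = 418.8935 rpm)

Stage 1 [41T→41T]: ω = 972.0000×41/41 = 972.0000 rpm, dir flips to −; running = −972.0000
Stage 2 [41T→60T]: ω = 972.0000×41/60 = 664.2000 rpm, dir flips to +; running = +664.2000
Stage 3 [60T→48T]: ω = 664.2000×60/48 = 830.2500 rpm, dir flips to −; running = −830.2500
Stage 4 [48T→91T]: ω = 830.2500×48/91 = 437.9341 rpm, dir flips to +; running = +437.9341
Stage 5 [22T→54T]: ω = 437.9341×22/54 = 178.4176 rpm, dir flips to −; running = −178.4176
Stage 6 [54T→23T]: ω = 178.4176×54/23 = 418.8935 rpm, dir flips to +; running = +418.8935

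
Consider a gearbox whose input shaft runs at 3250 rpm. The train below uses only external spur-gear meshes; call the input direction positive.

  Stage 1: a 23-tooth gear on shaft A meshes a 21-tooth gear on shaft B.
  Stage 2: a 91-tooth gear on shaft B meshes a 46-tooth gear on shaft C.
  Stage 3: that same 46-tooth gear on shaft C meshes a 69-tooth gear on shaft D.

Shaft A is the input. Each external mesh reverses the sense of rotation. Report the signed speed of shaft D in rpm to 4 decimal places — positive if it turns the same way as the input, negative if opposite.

Stage 1 [23T→21T]: ω = 3250.0000×23/21 = 3559.5238 rpm, dir flips to −; running = −3559.5238
Stage 2 [91T→46T]: ω = 3559.5238×91/46 = 7041.6667 rpm, dir flips to +; running = +7041.6667
Stage 3 [46T→69T]: ω = 7041.6667×46/69 = 4694.4444 rpm, dir flips to −; running = −4694.4444

-4694.4444 rpm (opposite to input, |ω| = 4694.4444 rpm)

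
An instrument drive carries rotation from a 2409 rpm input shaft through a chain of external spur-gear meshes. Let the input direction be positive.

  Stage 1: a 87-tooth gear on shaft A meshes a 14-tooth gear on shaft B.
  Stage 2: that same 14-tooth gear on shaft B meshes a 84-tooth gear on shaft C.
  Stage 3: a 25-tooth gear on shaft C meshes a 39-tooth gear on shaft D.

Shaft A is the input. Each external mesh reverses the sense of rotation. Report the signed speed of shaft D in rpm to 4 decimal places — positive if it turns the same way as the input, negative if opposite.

Stage 1 [87T→14T]: ω = 2409.0000×87/14 = 14970.2143 rpm, dir flips to −; running = −14970.2143
Stage 2 [14T→84T]: ω = 14970.2143×14/84 = 2495.0357 rpm, dir flips to +; running = +2495.0357
Stage 3 [25T→39T]: ω = 2495.0357×25/39 = 1599.3819 rpm, dir flips to −; running = −1599.3819

-1599.3819 rpm (opposite to input, |ω| = 1599.3819 rpm)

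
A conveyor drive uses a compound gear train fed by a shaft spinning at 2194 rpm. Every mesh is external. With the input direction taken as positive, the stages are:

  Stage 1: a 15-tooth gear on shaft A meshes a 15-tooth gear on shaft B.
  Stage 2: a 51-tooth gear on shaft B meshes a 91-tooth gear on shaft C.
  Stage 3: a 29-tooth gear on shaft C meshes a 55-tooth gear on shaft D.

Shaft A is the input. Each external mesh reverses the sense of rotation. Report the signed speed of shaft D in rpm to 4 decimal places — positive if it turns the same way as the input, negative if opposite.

Stage 1 [15T→15T]: ω = 2194.0000×15/15 = 2194.0000 rpm, dir flips to −; running = −2194.0000
Stage 2 [51T→91T]: ω = 2194.0000×51/91 = 1229.6044 rpm, dir flips to +; running = +1229.6044
Stage 3 [29T→55T]: ω = 1229.6044×29/55 = 648.3369 rpm, dir flips to −; running = −648.3369

-648.3369 rpm (opposite to input, |ω| = 648.3369 rpm)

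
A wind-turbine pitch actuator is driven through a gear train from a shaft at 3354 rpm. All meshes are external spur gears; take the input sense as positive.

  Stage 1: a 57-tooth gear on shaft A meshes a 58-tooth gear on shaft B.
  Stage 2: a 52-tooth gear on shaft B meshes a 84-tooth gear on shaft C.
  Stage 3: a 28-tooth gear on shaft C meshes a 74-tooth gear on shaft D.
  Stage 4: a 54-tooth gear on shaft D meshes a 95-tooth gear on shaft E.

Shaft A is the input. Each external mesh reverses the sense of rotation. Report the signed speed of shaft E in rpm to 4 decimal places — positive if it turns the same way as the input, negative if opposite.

Stage 1 [57T→58T]: ω = 3354.0000×57/58 = 3296.1724 rpm, dir flips to −; running = −3296.1724
Stage 2 [52T→84T]: ω = 3296.1724×52/84 = 2040.4877 rpm, dir flips to +; running = +2040.4877
Stage 3 [28T→74T]: ω = 2040.4877×28/74 = 772.0764 rpm, dir flips to −; running = −772.0764
Stage 4 [54T→95T]: ω = 772.0764×54/95 = 438.8645 rpm, dir flips to +; running = +438.8645

+438.8645 rpm (same as input, |ω| = 438.8645 rpm)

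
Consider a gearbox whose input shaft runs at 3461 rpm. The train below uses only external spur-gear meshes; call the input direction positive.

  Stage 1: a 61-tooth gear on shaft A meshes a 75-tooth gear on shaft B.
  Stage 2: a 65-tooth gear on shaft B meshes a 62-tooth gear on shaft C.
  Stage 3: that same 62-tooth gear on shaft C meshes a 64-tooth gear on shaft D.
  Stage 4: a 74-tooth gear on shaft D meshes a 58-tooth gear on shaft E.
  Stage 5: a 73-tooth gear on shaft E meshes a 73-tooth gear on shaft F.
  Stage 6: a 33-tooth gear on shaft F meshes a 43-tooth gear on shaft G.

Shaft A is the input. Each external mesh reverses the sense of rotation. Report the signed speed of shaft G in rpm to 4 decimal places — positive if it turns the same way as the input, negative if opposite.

+2799.3214 rpm (same as input, |ω| = 2799.3214 rpm)

Stage 1 [61T→75T]: ω = 3461.0000×61/75 = 2814.9467 rpm, dir flips to −; running = −2814.9467
Stage 2 [65T→62T]: ω = 2814.9467×65/62 = 2951.1538 rpm, dir flips to +; running = +2951.1538
Stage 3 [62T→64T]: ω = 2951.1538×62/64 = 2858.9302 rpm, dir flips to −; running = −2858.9302
Stage 4 [74T→58T]: ω = 2858.9302×74/58 = 3647.6006 rpm, dir flips to +; running = +3647.6006
Stage 5 [73T→73T]: ω = 3647.6006×73/73 = 3647.6006 rpm, dir flips to −; running = −3647.6006
Stage 6 [33T→43T]: ω = 3647.6006×33/43 = 2799.3214 rpm, dir flips to +; running = +2799.3214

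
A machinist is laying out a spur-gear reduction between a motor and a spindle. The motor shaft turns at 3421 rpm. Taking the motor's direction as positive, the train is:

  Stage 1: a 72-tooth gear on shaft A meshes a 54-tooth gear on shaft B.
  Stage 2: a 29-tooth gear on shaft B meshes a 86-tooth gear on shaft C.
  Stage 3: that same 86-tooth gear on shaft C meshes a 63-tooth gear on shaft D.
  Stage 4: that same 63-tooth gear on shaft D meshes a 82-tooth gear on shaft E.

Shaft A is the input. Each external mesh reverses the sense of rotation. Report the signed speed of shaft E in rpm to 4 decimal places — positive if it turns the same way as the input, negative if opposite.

Stage 1 [72T→54T]: ω = 3421.0000×72/54 = 4561.3333 rpm, dir flips to −; running = −4561.3333
Stage 2 [29T→86T]: ω = 4561.3333×29/86 = 1538.1240 rpm, dir flips to +; running = +1538.1240
Stage 3 [86T→63T]: ω = 1538.1240×86/63 = 2099.6614 rpm, dir flips to −; running = −2099.6614
Stage 4 [63T→82T]: ω = 2099.6614×63/82 = 1613.1545 rpm, dir flips to +; running = +1613.1545

+1613.1545 rpm (same as input, |ω| = 1613.1545 rpm)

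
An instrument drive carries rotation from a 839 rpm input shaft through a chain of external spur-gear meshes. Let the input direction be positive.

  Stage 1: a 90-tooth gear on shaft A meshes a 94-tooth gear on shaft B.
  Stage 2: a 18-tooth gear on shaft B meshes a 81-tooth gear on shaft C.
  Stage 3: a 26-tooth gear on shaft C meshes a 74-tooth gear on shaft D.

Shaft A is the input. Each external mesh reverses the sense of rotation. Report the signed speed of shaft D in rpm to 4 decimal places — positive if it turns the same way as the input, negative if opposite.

Stage 1 [90T→94T]: ω = 839.0000×90/94 = 803.2979 rpm, dir flips to −; running = −803.2979
Stage 2 [18T→81T]: ω = 803.2979×18/81 = 178.5106 rpm, dir flips to +; running = +178.5106
Stage 3 [26T→74T]: ω = 178.5106×26/74 = 62.7200 rpm, dir flips to −; running = −62.7200

-62.7200 rpm (opposite to input, |ω| = 62.7200 rpm)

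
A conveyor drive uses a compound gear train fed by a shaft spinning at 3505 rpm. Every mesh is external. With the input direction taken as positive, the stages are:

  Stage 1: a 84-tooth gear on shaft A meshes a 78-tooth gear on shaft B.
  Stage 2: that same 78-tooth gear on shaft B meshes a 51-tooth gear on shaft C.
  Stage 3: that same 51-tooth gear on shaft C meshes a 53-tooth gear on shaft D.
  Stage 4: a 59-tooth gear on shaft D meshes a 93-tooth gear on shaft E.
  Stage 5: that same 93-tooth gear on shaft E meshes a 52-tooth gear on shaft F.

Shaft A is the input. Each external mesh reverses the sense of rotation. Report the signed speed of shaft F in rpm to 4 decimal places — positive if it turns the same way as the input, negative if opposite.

Stage 1 [84T→78T]: ω = 3505.0000×84/78 = 3774.6154 rpm, dir flips to −; running = −3774.6154
Stage 2 [78T→51T]: ω = 3774.6154×78/51 = 5772.9412 rpm, dir flips to +; running = +5772.9412
Stage 3 [51T→53T]: ω = 5772.9412×51/53 = 5555.0943 rpm, dir flips to −; running = −5555.0943
Stage 4 [59T→93T]: ω = 5555.0943×59/93 = 3524.1996 rpm, dir flips to +; running = +3524.1996
Stage 5 [93T→52T]: ω = 3524.1996×93/52 = 6302.8955 rpm, dir flips to −; running = −6302.8955

-6302.8955 rpm (opposite to input, |ω| = 6302.8955 rpm)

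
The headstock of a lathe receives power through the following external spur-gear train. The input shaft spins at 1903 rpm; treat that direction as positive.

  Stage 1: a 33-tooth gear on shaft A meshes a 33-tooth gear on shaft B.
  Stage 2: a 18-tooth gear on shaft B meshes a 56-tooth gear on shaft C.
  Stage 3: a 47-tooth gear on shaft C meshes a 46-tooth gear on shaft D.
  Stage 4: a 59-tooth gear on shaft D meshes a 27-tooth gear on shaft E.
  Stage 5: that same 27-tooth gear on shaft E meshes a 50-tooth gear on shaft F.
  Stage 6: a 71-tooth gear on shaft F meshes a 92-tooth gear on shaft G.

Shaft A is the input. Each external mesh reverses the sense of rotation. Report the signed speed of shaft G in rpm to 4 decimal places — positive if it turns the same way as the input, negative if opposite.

Stage 1 [33T→33T]: ω = 1903.0000×33/33 = 1903.0000 rpm, dir flips to −; running = −1903.0000
Stage 2 [18T→56T]: ω = 1903.0000×18/56 = 611.6786 rpm, dir flips to +; running = +611.6786
Stage 3 [47T→46T]: ω = 611.6786×47/46 = 624.9759 rpm, dir flips to −; running = −624.9759
Stage 4 [59T→27T]: ω = 624.9759×59/27 = 1365.6881 rpm, dir flips to +; running = +1365.6881
Stage 5 [27T→50T]: ω = 1365.6881×27/50 = 737.4716 rpm, dir flips to −; running = −737.4716
Stage 6 [71T→92T]: ω = 737.4716×71/92 = 569.1357 rpm, dir flips to +; running = +569.1357

+569.1357 rpm (same as input, |ω| = 569.1357 rpm)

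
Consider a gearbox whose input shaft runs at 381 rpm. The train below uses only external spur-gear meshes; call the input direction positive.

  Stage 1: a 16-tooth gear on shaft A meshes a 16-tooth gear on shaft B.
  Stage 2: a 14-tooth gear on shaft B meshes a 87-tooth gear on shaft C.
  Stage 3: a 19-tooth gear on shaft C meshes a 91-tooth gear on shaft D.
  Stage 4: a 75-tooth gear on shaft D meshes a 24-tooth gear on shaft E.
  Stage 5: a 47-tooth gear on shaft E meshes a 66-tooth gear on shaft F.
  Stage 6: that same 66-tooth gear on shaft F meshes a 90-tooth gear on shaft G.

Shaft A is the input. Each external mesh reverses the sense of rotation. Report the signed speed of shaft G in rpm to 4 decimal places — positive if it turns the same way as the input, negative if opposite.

+20.8906 rpm (same as input, |ω| = 20.8906 rpm)

Stage 1 [16T→16T]: ω = 381.0000×16/16 = 381.0000 rpm, dir flips to −; running = −381.0000
Stage 2 [14T→87T]: ω = 381.0000×14/87 = 61.3103 rpm, dir flips to +; running = +61.3103
Stage 3 [19T→91T]: ω = 61.3103×19/91 = 12.8011 rpm, dir flips to −; running = −12.8011
Stage 4 [75T→24T]: ω = 12.8011×75/24 = 40.0033 rpm, dir flips to +; running = +40.0033
Stage 5 [47T→66T]: ω = 40.0033×47/66 = 28.4872 rpm, dir flips to −; running = −28.4872
Stage 6 [66T→90T]: ω = 28.4872×66/90 = 20.8906 rpm, dir flips to +; running = +20.8906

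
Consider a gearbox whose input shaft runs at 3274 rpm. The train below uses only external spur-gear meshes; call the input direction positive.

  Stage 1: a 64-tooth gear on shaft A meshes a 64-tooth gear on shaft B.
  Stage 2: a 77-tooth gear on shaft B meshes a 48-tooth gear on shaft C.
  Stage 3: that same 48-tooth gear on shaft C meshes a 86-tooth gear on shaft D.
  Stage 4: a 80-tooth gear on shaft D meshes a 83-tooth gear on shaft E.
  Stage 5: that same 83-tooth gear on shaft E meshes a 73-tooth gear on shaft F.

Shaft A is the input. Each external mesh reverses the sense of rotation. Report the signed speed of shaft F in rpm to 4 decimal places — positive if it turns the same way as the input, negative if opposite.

-3212.4626 rpm (opposite to input, |ω| = 3212.4626 rpm)

Stage 1 [64T→64T]: ω = 3274.0000×64/64 = 3274.0000 rpm, dir flips to −; running = −3274.0000
Stage 2 [77T→48T]: ω = 3274.0000×77/48 = 5252.0417 rpm, dir flips to +; running = +5252.0417
Stage 3 [48T→86T]: ω = 5252.0417×48/86 = 2931.3721 rpm, dir flips to −; running = −2931.3721
Stage 4 [80T→83T]: ω = 2931.3721×80/83 = 2825.4189 rpm, dir flips to +; running = +2825.4189
Stage 5 [83T→73T]: ω = 2825.4189×83/73 = 3212.4626 rpm, dir flips to −; running = −3212.4626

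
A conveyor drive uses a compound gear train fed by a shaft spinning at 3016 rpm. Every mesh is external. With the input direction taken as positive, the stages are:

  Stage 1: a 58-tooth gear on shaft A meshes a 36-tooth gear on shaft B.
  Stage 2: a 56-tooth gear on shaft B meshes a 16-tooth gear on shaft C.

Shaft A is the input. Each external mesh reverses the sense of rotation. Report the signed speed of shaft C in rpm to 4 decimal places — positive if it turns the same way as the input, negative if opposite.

+17006.8889 rpm (same as input, |ω| = 17006.8889 rpm)

Stage 1 [58T→36T]: ω = 3016.0000×58/36 = 4859.1111 rpm, dir flips to −; running = −4859.1111
Stage 2 [56T→16T]: ω = 4859.1111×56/16 = 17006.8889 rpm, dir flips to +; running = +17006.8889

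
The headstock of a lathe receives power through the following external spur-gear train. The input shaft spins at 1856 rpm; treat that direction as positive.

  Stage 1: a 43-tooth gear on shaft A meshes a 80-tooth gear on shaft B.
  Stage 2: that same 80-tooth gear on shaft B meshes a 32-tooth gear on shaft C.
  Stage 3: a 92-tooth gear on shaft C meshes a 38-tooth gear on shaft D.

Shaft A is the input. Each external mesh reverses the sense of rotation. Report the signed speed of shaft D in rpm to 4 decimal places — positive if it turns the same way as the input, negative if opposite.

Stage 1 [43T→80T]: ω = 1856.0000×43/80 = 997.6000 rpm, dir flips to −; running = −997.6000
Stage 2 [80T→32T]: ω = 997.6000×80/32 = 2494.0000 rpm, dir flips to +; running = +2494.0000
Stage 3 [92T→38T]: ω = 2494.0000×92/38 = 6038.1053 rpm, dir flips to −; running = −6038.1053

-6038.1053 rpm (opposite to input, |ω| = 6038.1053 rpm)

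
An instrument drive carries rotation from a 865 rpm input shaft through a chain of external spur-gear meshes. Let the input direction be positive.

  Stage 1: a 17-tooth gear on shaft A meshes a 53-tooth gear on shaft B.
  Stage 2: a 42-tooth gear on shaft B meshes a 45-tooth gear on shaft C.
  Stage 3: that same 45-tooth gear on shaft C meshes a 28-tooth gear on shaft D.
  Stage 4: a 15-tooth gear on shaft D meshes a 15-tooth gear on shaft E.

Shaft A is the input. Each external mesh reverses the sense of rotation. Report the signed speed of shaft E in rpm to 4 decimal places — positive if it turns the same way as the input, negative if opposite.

+416.1792 rpm (same as input, |ω| = 416.1792 rpm)

Stage 1 [17T→53T]: ω = 865.0000×17/53 = 277.4528 rpm, dir flips to −; running = −277.4528
Stage 2 [42T→45T]: ω = 277.4528×42/45 = 258.9560 rpm, dir flips to +; running = +258.9560
Stage 3 [45T→28T]: ω = 258.9560×45/28 = 416.1792 rpm, dir flips to −; running = −416.1792
Stage 4 [15T→15T]: ω = 416.1792×15/15 = 416.1792 rpm, dir flips to +; running = +416.1792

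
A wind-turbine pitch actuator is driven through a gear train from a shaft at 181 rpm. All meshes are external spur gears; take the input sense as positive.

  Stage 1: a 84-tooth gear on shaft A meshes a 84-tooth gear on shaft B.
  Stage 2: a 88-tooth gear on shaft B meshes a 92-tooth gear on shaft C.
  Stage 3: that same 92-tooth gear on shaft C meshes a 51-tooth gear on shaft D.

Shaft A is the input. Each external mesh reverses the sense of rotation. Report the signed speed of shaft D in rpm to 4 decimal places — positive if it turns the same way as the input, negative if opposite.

-312.3137 rpm (opposite to input, |ω| = 312.3137 rpm)

Stage 1 [84T→84T]: ω = 181.0000×84/84 = 181.0000 rpm, dir flips to −; running = −181.0000
Stage 2 [88T→92T]: ω = 181.0000×88/92 = 173.1304 rpm, dir flips to +; running = +173.1304
Stage 3 [92T→51T]: ω = 173.1304×92/51 = 312.3137 rpm, dir flips to −; running = −312.3137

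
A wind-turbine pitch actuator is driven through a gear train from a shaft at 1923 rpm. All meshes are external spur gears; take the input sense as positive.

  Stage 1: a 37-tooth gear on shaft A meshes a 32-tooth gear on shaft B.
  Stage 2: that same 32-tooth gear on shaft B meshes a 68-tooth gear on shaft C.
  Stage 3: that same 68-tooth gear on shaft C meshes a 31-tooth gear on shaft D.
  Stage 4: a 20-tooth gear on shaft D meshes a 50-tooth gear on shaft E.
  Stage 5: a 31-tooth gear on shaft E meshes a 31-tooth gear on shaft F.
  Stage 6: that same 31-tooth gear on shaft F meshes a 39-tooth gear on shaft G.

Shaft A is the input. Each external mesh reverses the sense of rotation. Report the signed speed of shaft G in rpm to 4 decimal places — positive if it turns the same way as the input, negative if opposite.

Stage 1 [37T→32T]: ω = 1923.0000×37/32 = 2223.4688 rpm, dir flips to −; running = −2223.4688
Stage 2 [32T→68T]: ω = 2223.4688×32/68 = 1046.3382 rpm, dir flips to +; running = +1046.3382
Stage 3 [68T→31T]: ω = 1046.3382×68/31 = 2295.1935 rpm, dir flips to −; running = −2295.1935
Stage 4 [20T→50T]: ω = 2295.1935×20/50 = 918.0774 rpm, dir flips to +; running = +918.0774
Stage 5 [31T→31T]: ω = 918.0774×31/31 = 918.0774 rpm, dir flips to −; running = −918.0774
Stage 6 [31T→39T]: ω = 918.0774×31/39 = 729.7538 rpm, dir flips to +; running = +729.7538

+729.7538 rpm (same as input, |ω| = 729.7538 rpm)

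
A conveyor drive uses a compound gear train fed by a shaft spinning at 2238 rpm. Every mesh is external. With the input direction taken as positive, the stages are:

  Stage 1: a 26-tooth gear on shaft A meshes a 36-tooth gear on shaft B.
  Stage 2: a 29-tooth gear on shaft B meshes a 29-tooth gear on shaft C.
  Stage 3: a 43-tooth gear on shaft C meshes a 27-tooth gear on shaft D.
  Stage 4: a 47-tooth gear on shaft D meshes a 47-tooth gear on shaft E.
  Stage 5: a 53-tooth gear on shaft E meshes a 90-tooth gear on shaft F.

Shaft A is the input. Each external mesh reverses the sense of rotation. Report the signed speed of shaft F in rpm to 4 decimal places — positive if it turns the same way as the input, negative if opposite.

-1515.8945 rpm (opposite to input, |ω| = 1515.8945 rpm)

Stage 1 [26T→36T]: ω = 2238.0000×26/36 = 1616.3333 rpm, dir flips to −; running = −1616.3333
Stage 2 [29T→29T]: ω = 1616.3333×29/29 = 1616.3333 rpm, dir flips to +; running = +1616.3333
Stage 3 [43T→27T]: ω = 1616.3333×43/27 = 2574.1605 rpm, dir flips to −; running = −2574.1605
Stage 4 [47T→47T]: ω = 2574.1605×47/47 = 2574.1605 rpm, dir flips to +; running = +2574.1605
Stage 5 [53T→90T]: ω = 2574.1605×53/90 = 1515.8945 rpm, dir flips to −; running = −1515.8945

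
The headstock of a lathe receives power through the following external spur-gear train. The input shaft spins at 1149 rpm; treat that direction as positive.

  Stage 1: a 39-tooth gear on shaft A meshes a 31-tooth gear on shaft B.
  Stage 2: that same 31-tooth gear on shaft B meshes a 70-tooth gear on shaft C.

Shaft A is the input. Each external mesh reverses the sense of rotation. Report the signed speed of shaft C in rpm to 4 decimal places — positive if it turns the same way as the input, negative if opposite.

+640.1571 rpm (same as input, |ω| = 640.1571 rpm)

Stage 1 [39T→31T]: ω = 1149.0000×39/31 = 1445.5161 rpm, dir flips to −; running = −1445.5161
Stage 2 [31T→70T]: ω = 1445.5161×31/70 = 640.1571 rpm, dir flips to +; running = +640.1571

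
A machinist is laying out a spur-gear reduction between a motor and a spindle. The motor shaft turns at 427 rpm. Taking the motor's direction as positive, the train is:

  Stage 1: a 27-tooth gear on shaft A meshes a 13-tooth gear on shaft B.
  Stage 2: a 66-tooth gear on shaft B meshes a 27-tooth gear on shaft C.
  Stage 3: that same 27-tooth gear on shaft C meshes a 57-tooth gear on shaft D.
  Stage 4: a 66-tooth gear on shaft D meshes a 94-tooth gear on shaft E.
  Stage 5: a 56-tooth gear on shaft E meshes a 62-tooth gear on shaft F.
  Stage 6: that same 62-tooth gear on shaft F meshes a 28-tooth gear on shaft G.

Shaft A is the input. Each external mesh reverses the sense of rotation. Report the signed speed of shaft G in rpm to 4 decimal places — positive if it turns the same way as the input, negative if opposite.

Stage 1 [27T→13T]: ω = 427.0000×27/13 = 886.8462 rpm, dir flips to −; running = −886.8462
Stage 2 [66T→27T]: ω = 886.8462×66/27 = 2167.8462 rpm, dir flips to +; running = +2167.8462
Stage 3 [27T→57T]: ω = 2167.8462×27/57 = 1026.8745 rpm, dir flips to −; running = −1026.8745
Stage 4 [66T→94T]: ω = 1026.8745×66/94 = 720.9970 rpm, dir flips to +; running = +720.9970
Stage 5 [56T→62T]: ω = 720.9970×56/62 = 651.2231 rpm, dir flips to −; running = −651.2231
Stage 6 [62T→28T]: ω = 651.2231×62/28 = 1441.9940 rpm, dir flips to +; running = +1441.9940

+1441.9940 rpm (same as input, |ω| = 1441.9940 rpm)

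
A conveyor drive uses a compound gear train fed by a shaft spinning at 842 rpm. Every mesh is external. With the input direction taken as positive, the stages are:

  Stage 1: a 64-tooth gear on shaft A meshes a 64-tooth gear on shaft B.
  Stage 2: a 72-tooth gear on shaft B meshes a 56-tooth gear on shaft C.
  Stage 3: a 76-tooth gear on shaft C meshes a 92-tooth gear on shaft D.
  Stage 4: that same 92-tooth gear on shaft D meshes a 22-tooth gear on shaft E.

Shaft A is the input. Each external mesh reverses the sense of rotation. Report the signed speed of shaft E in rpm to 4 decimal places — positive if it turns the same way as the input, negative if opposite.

+3739.7922 rpm (same as input, |ω| = 3739.7922 rpm)

Stage 1 [64T→64T]: ω = 842.0000×64/64 = 842.0000 rpm, dir flips to −; running = −842.0000
Stage 2 [72T→56T]: ω = 842.0000×72/56 = 1082.5714 rpm, dir flips to +; running = +1082.5714
Stage 3 [76T→92T]: ω = 1082.5714×76/92 = 894.2981 rpm, dir flips to −; running = −894.2981
Stage 4 [92T→22T]: ω = 894.2981×92/22 = 3739.7922 rpm, dir flips to +; running = +3739.7922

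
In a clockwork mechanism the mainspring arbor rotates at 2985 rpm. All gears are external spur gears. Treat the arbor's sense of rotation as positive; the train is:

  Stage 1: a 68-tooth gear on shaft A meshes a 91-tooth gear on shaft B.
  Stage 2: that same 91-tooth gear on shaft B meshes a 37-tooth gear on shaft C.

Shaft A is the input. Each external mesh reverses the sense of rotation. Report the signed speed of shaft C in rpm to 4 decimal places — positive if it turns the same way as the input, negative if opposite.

Stage 1 [68T→91T]: ω = 2985.0000×68/91 = 2230.5495 rpm, dir flips to −; running = −2230.5495
Stage 2 [91T→37T]: ω = 2230.5495×91/37 = 5485.9459 rpm, dir flips to +; running = +5485.9459

+5485.9459 rpm (same as input, |ω| = 5485.9459 rpm)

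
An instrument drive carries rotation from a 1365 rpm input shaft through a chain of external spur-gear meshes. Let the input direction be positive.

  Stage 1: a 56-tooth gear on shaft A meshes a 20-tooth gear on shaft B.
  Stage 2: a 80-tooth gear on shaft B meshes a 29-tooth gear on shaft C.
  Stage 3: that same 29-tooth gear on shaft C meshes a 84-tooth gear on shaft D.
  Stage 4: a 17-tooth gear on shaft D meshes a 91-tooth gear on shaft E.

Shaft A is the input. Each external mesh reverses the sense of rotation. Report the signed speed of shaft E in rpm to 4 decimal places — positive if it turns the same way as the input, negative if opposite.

+680.0000 rpm (same as input, |ω| = 680.0000 rpm)

Stage 1 [56T→20T]: ω = 1365.0000×56/20 = 3822.0000 rpm, dir flips to −; running = −3822.0000
Stage 2 [80T→29T]: ω = 3822.0000×80/29 = 10543.4483 rpm, dir flips to +; running = +10543.4483
Stage 3 [29T→84T]: ω = 10543.4483×29/84 = 3640.0000 rpm, dir flips to −; running = −3640.0000
Stage 4 [17T→91T]: ω = 3640.0000×17/91 = 680.0000 rpm, dir flips to +; running = +680.0000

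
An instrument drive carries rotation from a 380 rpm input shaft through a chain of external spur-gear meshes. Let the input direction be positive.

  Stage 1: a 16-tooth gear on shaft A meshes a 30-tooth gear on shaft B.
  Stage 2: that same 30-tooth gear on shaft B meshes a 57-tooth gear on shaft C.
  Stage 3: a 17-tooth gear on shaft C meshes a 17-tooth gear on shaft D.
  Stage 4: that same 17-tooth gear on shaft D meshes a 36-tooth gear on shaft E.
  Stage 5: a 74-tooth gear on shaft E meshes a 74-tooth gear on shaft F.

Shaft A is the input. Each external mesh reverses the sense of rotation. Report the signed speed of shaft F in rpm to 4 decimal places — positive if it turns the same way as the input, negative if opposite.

Stage 1 [16T→30T]: ω = 380.0000×16/30 = 202.6667 rpm, dir flips to −; running = −202.6667
Stage 2 [30T→57T]: ω = 202.6667×30/57 = 106.6667 rpm, dir flips to +; running = +106.6667
Stage 3 [17T→17T]: ω = 106.6667×17/17 = 106.6667 rpm, dir flips to −; running = −106.6667
Stage 4 [17T→36T]: ω = 106.6667×17/36 = 50.3704 rpm, dir flips to +; running = +50.3704
Stage 5 [74T→74T]: ω = 50.3704×74/74 = 50.3704 rpm, dir flips to −; running = −50.3704

-50.3704 rpm (opposite to input, |ω| = 50.3704 rpm)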